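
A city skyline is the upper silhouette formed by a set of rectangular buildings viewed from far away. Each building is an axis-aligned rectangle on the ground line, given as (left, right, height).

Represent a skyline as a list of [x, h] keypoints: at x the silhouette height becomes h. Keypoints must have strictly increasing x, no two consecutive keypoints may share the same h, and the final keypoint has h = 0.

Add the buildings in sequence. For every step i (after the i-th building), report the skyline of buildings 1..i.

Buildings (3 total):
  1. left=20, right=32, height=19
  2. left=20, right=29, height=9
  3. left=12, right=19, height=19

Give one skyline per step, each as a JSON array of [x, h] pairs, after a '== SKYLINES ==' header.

== SKYLINES ==
[[20,19],[32,0]]
[[20,19],[32,0]]
[[12,19],[19,0],[20,19],[32,0]]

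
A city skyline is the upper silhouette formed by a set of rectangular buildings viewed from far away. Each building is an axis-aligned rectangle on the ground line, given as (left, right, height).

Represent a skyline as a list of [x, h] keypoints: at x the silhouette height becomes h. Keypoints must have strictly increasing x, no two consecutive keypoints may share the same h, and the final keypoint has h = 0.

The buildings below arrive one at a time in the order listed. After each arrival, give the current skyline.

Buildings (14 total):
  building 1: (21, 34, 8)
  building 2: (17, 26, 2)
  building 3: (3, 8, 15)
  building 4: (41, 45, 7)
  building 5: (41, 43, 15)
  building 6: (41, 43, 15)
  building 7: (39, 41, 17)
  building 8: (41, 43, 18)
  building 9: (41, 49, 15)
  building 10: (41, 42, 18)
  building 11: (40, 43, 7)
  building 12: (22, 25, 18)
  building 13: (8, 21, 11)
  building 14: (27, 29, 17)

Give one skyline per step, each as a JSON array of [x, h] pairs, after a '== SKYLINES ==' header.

== SKYLINES ==
[[21,8],[34,0]]
[[17,2],[21,8],[34,0]]
[[3,15],[8,0],[17,2],[21,8],[34,0]]
[[3,15],[8,0],[17,2],[21,8],[34,0],[41,7],[45,0]]
[[3,15],[8,0],[17,2],[21,8],[34,0],[41,15],[43,7],[45,0]]
[[3,15],[8,0],[17,2],[21,8],[34,0],[41,15],[43,7],[45,0]]
[[3,15],[8,0],[17,2],[21,8],[34,0],[39,17],[41,15],[43,7],[45,0]]
[[3,15],[8,0],[17,2],[21,8],[34,0],[39,17],[41,18],[43,7],[45,0]]
[[3,15],[8,0],[17,2],[21,8],[34,0],[39,17],[41,18],[43,15],[49,0]]
[[3,15],[8,0],[17,2],[21,8],[34,0],[39,17],[41,18],[43,15],[49,0]]
[[3,15],[8,0],[17,2],[21,8],[34,0],[39,17],[41,18],[43,15],[49,0]]
[[3,15],[8,0],[17,2],[21,8],[22,18],[25,8],[34,0],[39,17],[41,18],[43,15],[49,0]]
[[3,15],[8,11],[21,8],[22,18],[25,8],[34,0],[39,17],[41,18],[43,15],[49,0]]
[[3,15],[8,11],[21,8],[22,18],[25,8],[27,17],[29,8],[34,0],[39,17],[41,18],[43,15],[49,0]]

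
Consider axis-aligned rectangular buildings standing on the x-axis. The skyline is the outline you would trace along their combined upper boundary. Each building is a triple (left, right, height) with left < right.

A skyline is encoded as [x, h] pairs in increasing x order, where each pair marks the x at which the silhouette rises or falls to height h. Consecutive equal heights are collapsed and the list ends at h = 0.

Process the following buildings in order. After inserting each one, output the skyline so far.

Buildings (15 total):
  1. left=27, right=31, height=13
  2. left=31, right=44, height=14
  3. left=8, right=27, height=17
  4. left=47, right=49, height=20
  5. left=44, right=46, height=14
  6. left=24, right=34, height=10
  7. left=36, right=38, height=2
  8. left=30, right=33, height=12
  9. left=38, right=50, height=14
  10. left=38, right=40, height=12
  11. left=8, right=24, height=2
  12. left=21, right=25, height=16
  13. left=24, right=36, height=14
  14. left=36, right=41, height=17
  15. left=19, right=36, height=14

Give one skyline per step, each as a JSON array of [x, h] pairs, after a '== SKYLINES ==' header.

== SKYLINES ==
[[27,13],[31,0]]
[[27,13],[31,14],[44,0]]
[[8,17],[27,13],[31,14],[44,0]]
[[8,17],[27,13],[31,14],[44,0],[47,20],[49,0]]
[[8,17],[27,13],[31,14],[46,0],[47,20],[49,0]]
[[8,17],[27,13],[31,14],[46,0],[47,20],[49,0]]
[[8,17],[27,13],[31,14],[46,0],[47,20],[49,0]]
[[8,17],[27,13],[31,14],[46,0],[47,20],[49,0]]
[[8,17],[27,13],[31,14],[47,20],[49,14],[50,0]]
[[8,17],[27,13],[31,14],[47,20],[49,14],[50,0]]
[[8,17],[27,13],[31,14],[47,20],[49,14],[50,0]]
[[8,17],[27,13],[31,14],[47,20],[49,14],[50,0]]
[[8,17],[27,14],[47,20],[49,14],[50,0]]
[[8,17],[27,14],[36,17],[41,14],[47,20],[49,14],[50,0]]
[[8,17],[27,14],[36,17],[41,14],[47,20],[49,14],[50,0]]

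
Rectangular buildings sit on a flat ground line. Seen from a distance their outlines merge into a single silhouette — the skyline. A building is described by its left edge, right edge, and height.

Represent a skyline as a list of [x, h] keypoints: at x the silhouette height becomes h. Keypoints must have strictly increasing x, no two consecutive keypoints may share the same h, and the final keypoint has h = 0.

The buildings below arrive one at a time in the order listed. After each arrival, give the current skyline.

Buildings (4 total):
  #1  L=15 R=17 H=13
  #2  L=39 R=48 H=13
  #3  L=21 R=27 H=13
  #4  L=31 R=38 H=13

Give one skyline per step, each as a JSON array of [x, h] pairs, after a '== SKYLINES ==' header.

== SKYLINES ==
[[15,13],[17,0]]
[[15,13],[17,0],[39,13],[48,0]]
[[15,13],[17,0],[21,13],[27,0],[39,13],[48,0]]
[[15,13],[17,0],[21,13],[27,0],[31,13],[38,0],[39,13],[48,0]]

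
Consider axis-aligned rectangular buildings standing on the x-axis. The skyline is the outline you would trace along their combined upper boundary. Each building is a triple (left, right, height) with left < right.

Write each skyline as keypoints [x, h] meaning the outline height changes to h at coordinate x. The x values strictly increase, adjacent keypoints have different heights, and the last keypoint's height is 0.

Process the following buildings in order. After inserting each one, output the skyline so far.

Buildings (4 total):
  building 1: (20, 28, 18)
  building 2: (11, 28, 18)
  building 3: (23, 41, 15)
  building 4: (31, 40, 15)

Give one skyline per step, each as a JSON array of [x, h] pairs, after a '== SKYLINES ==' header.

== SKYLINES ==
[[20,18],[28,0]]
[[11,18],[28,0]]
[[11,18],[28,15],[41,0]]
[[11,18],[28,15],[41,0]]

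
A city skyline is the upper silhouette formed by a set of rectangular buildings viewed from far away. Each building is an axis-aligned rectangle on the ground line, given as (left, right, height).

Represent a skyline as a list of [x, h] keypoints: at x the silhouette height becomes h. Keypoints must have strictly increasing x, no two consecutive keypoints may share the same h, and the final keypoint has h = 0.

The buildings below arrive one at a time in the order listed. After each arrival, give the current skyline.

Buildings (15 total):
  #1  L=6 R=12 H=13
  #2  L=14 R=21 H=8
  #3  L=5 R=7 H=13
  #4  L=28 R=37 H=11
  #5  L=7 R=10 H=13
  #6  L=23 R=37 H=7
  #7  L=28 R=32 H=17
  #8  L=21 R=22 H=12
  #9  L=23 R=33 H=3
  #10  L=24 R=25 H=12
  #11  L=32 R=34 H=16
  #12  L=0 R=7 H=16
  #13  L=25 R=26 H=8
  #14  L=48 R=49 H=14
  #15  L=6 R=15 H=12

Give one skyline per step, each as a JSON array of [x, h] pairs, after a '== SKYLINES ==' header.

== SKYLINES ==
[[6,13],[12,0]]
[[6,13],[12,0],[14,8],[21,0]]
[[5,13],[12,0],[14,8],[21,0]]
[[5,13],[12,0],[14,8],[21,0],[28,11],[37,0]]
[[5,13],[12,0],[14,8],[21,0],[28,11],[37,0]]
[[5,13],[12,0],[14,8],[21,0],[23,7],[28,11],[37,0]]
[[5,13],[12,0],[14,8],[21,0],[23,7],[28,17],[32,11],[37,0]]
[[5,13],[12,0],[14,8],[21,12],[22,0],[23,7],[28,17],[32,11],[37,0]]
[[5,13],[12,0],[14,8],[21,12],[22,0],[23,7],[28,17],[32,11],[37,0]]
[[5,13],[12,0],[14,8],[21,12],[22,0],[23,7],[24,12],[25,7],[28,17],[32,11],[37,0]]
[[5,13],[12,0],[14,8],[21,12],[22,0],[23,7],[24,12],[25,7],[28,17],[32,16],[34,11],[37,0]]
[[0,16],[7,13],[12,0],[14,8],[21,12],[22,0],[23,7],[24,12],[25,7],[28,17],[32,16],[34,11],[37,0]]
[[0,16],[7,13],[12,0],[14,8],[21,12],[22,0],[23,7],[24,12],[25,8],[26,7],[28,17],[32,16],[34,11],[37,0]]
[[0,16],[7,13],[12,0],[14,8],[21,12],[22,0],[23,7],[24,12],[25,8],[26,7],[28,17],[32,16],[34,11],[37,0],[48,14],[49,0]]
[[0,16],[7,13],[12,12],[15,8],[21,12],[22,0],[23,7],[24,12],[25,8],[26,7],[28,17],[32,16],[34,11],[37,0],[48,14],[49,0]]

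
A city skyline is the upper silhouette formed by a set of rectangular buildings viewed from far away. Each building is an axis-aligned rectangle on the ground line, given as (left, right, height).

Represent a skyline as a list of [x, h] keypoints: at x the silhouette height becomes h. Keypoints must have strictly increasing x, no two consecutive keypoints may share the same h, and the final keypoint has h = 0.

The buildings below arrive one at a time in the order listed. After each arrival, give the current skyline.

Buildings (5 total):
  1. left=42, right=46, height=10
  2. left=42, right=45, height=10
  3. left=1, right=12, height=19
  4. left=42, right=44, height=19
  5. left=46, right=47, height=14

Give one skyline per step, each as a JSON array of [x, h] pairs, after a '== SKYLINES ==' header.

== SKYLINES ==
[[42,10],[46,0]]
[[42,10],[46,0]]
[[1,19],[12,0],[42,10],[46,0]]
[[1,19],[12,0],[42,19],[44,10],[46,0]]
[[1,19],[12,0],[42,19],[44,10],[46,14],[47,0]]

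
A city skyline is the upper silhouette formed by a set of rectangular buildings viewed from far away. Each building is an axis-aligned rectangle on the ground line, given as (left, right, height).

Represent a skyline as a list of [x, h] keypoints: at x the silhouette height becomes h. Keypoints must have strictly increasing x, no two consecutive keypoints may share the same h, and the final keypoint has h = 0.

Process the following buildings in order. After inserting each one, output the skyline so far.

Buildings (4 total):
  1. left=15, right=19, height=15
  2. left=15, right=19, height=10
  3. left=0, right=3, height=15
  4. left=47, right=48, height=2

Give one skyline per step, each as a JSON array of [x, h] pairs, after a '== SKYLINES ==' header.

== SKYLINES ==
[[15,15],[19,0]]
[[15,15],[19,0]]
[[0,15],[3,0],[15,15],[19,0]]
[[0,15],[3,0],[15,15],[19,0],[47,2],[48,0]]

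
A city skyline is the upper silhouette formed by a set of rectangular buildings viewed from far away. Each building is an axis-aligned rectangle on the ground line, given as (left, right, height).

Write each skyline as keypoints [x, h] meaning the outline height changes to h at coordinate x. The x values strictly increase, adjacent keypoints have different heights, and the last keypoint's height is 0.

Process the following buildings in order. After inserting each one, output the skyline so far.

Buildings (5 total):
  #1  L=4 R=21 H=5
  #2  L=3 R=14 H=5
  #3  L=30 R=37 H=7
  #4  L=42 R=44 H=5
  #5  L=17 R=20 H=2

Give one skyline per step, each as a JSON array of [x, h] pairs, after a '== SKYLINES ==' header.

== SKYLINES ==
[[4,5],[21,0]]
[[3,5],[21,0]]
[[3,5],[21,0],[30,7],[37,0]]
[[3,5],[21,0],[30,7],[37,0],[42,5],[44,0]]
[[3,5],[21,0],[30,7],[37,0],[42,5],[44,0]]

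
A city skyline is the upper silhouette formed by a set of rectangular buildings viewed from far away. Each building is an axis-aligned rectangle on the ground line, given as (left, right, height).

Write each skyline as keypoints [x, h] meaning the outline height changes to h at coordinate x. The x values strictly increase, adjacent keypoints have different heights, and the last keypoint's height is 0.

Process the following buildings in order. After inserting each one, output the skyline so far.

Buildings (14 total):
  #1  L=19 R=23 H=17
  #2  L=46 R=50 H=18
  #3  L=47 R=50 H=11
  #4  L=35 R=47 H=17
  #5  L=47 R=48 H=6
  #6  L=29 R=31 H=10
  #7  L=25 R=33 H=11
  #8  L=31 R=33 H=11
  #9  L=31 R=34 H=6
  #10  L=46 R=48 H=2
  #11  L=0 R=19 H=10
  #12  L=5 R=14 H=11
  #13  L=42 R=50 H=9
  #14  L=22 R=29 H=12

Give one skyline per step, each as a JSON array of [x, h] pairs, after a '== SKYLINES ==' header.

== SKYLINES ==
[[19,17],[23,0]]
[[19,17],[23,0],[46,18],[50,0]]
[[19,17],[23,0],[46,18],[50,0]]
[[19,17],[23,0],[35,17],[46,18],[50,0]]
[[19,17],[23,0],[35,17],[46,18],[50,0]]
[[19,17],[23,0],[29,10],[31,0],[35,17],[46,18],[50,0]]
[[19,17],[23,0],[25,11],[33,0],[35,17],[46,18],[50,0]]
[[19,17],[23,0],[25,11],[33,0],[35,17],[46,18],[50,0]]
[[19,17],[23,0],[25,11],[33,6],[34,0],[35,17],[46,18],[50,0]]
[[19,17],[23,0],[25,11],[33,6],[34,0],[35,17],[46,18],[50,0]]
[[0,10],[19,17],[23,0],[25,11],[33,6],[34,0],[35,17],[46,18],[50,0]]
[[0,10],[5,11],[14,10],[19,17],[23,0],[25,11],[33,6],[34,0],[35,17],[46,18],[50,0]]
[[0,10],[5,11],[14,10],[19,17],[23,0],[25,11],[33,6],[34,0],[35,17],[46,18],[50,0]]
[[0,10],[5,11],[14,10],[19,17],[23,12],[29,11],[33,6],[34,0],[35,17],[46,18],[50,0]]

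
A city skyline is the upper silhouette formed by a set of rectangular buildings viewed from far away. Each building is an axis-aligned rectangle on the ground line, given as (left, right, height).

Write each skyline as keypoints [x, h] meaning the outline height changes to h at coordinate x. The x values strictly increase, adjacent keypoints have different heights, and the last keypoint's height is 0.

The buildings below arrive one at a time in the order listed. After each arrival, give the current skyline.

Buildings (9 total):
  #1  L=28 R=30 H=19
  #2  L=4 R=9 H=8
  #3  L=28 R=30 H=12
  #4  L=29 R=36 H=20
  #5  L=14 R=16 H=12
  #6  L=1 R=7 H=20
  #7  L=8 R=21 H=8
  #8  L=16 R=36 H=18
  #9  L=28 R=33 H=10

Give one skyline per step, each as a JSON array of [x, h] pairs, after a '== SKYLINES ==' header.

== SKYLINES ==
[[28,19],[30,0]]
[[4,8],[9,0],[28,19],[30,0]]
[[4,8],[9,0],[28,19],[30,0]]
[[4,8],[9,0],[28,19],[29,20],[36,0]]
[[4,8],[9,0],[14,12],[16,0],[28,19],[29,20],[36,0]]
[[1,20],[7,8],[9,0],[14,12],[16,0],[28,19],[29,20],[36,0]]
[[1,20],[7,8],[14,12],[16,8],[21,0],[28,19],[29,20],[36,0]]
[[1,20],[7,8],[14,12],[16,18],[28,19],[29,20],[36,0]]
[[1,20],[7,8],[14,12],[16,18],[28,19],[29,20],[36,0]]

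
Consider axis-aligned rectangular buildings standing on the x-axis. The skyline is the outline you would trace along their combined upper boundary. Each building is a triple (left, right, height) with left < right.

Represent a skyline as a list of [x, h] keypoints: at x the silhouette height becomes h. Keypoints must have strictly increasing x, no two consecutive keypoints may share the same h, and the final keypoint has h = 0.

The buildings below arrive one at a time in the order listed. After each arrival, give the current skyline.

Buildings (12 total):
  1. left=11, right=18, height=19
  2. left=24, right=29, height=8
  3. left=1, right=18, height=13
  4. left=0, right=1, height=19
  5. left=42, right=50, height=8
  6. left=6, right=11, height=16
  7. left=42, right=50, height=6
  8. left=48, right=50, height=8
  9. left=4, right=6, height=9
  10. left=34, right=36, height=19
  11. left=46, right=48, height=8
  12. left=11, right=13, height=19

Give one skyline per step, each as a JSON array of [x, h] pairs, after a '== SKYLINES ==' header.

== SKYLINES ==
[[11,19],[18,0]]
[[11,19],[18,0],[24,8],[29,0]]
[[1,13],[11,19],[18,0],[24,8],[29,0]]
[[0,19],[1,13],[11,19],[18,0],[24,8],[29,0]]
[[0,19],[1,13],[11,19],[18,0],[24,8],[29,0],[42,8],[50,0]]
[[0,19],[1,13],[6,16],[11,19],[18,0],[24,8],[29,0],[42,8],[50,0]]
[[0,19],[1,13],[6,16],[11,19],[18,0],[24,8],[29,0],[42,8],[50,0]]
[[0,19],[1,13],[6,16],[11,19],[18,0],[24,8],[29,0],[42,8],[50,0]]
[[0,19],[1,13],[6,16],[11,19],[18,0],[24,8],[29,0],[42,8],[50,0]]
[[0,19],[1,13],[6,16],[11,19],[18,0],[24,8],[29,0],[34,19],[36,0],[42,8],[50,0]]
[[0,19],[1,13],[6,16],[11,19],[18,0],[24,8],[29,0],[34,19],[36,0],[42,8],[50,0]]
[[0,19],[1,13],[6,16],[11,19],[18,0],[24,8],[29,0],[34,19],[36,0],[42,8],[50,0]]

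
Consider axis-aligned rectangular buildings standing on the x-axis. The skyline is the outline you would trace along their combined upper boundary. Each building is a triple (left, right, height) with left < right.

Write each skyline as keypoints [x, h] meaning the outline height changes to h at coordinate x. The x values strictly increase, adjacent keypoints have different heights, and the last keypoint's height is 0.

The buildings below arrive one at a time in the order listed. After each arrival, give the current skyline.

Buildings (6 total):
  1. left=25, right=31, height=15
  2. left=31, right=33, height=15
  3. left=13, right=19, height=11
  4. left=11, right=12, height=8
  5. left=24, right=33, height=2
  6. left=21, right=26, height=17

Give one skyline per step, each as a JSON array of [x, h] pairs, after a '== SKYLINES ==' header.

== SKYLINES ==
[[25,15],[31,0]]
[[25,15],[33,0]]
[[13,11],[19,0],[25,15],[33,0]]
[[11,8],[12,0],[13,11],[19,0],[25,15],[33,0]]
[[11,8],[12,0],[13,11],[19,0],[24,2],[25,15],[33,0]]
[[11,8],[12,0],[13,11],[19,0],[21,17],[26,15],[33,0]]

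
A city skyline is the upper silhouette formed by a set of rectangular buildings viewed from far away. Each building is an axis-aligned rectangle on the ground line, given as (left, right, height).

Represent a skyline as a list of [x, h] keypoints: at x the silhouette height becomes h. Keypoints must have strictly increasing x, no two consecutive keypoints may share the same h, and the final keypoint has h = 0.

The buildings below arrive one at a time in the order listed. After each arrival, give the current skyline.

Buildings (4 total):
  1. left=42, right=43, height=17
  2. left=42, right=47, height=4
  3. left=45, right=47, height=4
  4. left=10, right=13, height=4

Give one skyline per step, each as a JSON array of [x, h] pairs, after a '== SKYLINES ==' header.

== SKYLINES ==
[[42,17],[43,0]]
[[42,17],[43,4],[47,0]]
[[42,17],[43,4],[47,0]]
[[10,4],[13,0],[42,17],[43,4],[47,0]]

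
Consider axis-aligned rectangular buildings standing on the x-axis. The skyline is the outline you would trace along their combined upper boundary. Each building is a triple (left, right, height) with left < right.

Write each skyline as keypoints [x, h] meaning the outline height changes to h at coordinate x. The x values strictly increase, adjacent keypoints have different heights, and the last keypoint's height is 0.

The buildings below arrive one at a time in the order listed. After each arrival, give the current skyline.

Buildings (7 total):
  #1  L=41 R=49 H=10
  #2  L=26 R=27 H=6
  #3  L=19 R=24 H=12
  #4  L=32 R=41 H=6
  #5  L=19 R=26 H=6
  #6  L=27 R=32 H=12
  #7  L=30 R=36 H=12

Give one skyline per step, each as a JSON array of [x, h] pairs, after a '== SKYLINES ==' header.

== SKYLINES ==
[[41,10],[49,0]]
[[26,6],[27,0],[41,10],[49,0]]
[[19,12],[24,0],[26,6],[27,0],[41,10],[49,0]]
[[19,12],[24,0],[26,6],[27,0],[32,6],[41,10],[49,0]]
[[19,12],[24,6],[27,0],[32,6],[41,10],[49,0]]
[[19,12],[24,6],[27,12],[32,6],[41,10],[49,0]]
[[19,12],[24,6],[27,12],[36,6],[41,10],[49,0]]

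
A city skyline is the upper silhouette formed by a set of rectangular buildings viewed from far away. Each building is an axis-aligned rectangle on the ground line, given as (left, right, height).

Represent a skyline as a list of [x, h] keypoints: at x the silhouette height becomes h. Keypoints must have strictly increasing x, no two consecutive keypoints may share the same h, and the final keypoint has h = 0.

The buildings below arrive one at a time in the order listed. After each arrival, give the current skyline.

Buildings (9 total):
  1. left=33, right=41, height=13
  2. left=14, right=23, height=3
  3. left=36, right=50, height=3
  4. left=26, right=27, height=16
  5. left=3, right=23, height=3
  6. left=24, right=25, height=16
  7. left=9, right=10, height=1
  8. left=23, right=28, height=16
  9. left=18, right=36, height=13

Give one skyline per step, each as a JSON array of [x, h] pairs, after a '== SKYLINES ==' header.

== SKYLINES ==
[[33,13],[41,0]]
[[14,3],[23,0],[33,13],[41,0]]
[[14,3],[23,0],[33,13],[41,3],[50,0]]
[[14,3],[23,0],[26,16],[27,0],[33,13],[41,3],[50,0]]
[[3,3],[23,0],[26,16],[27,0],[33,13],[41,3],[50,0]]
[[3,3],[23,0],[24,16],[25,0],[26,16],[27,0],[33,13],[41,3],[50,0]]
[[3,3],[23,0],[24,16],[25,0],[26,16],[27,0],[33,13],[41,3],[50,0]]
[[3,3],[23,16],[28,0],[33,13],[41,3],[50,0]]
[[3,3],[18,13],[23,16],[28,13],[41,3],[50,0]]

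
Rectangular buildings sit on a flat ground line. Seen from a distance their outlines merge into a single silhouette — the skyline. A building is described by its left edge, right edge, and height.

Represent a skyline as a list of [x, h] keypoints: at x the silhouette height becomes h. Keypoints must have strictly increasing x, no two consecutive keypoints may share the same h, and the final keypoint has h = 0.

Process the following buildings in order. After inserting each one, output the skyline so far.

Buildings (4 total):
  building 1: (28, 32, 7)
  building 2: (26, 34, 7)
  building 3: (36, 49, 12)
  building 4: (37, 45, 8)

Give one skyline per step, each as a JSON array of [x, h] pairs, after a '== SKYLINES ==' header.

== SKYLINES ==
[[28,7],[32,0]]
[[26,7],[34,0]]
[[26,7],[34,0],[36,12],[49,0]]
[[26,7],[34,0],[36,12],[49,0]]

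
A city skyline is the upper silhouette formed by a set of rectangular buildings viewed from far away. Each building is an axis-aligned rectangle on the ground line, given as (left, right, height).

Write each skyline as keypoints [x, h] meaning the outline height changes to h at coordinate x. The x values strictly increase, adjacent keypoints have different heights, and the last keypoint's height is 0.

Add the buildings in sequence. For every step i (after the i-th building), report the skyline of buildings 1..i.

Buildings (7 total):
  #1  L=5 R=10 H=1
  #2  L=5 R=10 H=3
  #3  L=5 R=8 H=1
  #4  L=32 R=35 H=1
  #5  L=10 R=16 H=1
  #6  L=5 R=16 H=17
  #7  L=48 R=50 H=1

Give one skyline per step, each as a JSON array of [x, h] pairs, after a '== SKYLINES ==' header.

== SKYLINES ==
[[5,1],[10,0]]
[[5,3],[10,0]]
[[5,3],[10,0]]
[[5,3],[10,0],[32,1],[35,0]]
[[5,3],[10,1],[16,0],[32,1],[35,0]]
[[5,17],[16,0],[32,1],[35,0]]
[[5,17],[16,0],[32,1],[35,0],[48,1],[50,0]]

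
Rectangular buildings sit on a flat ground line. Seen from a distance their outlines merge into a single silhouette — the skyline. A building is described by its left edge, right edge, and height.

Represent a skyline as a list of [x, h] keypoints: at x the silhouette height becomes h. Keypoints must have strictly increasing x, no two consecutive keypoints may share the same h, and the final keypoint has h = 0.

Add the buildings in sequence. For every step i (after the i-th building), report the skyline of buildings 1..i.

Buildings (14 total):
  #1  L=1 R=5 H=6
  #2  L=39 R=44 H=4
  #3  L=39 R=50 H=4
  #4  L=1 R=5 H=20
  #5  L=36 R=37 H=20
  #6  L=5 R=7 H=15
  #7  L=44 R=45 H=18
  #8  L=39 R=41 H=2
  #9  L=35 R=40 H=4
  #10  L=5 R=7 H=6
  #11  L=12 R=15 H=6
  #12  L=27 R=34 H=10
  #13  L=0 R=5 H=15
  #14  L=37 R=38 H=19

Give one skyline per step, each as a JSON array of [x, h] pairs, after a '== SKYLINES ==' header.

== SKYLINES ==
[[1,6],[5,0]]
[[1,6],[5,0],[39,4],[44,0]]
[[1,6],[5,0],[39,4],[50,0]]
[[1,20],[5,0],[39,4],[50,0]]
[[1,20],[5,0],[36,20],[37,0],[39,4],[50,0]]
[[1,20],[5,15],[7,0],[36,20],[37,0],[39,4],[50,0]]
[[1,20],[5,15],[7,0],[36,20],[37,0],[39,4],[44,18],[45,4],[50,0]]
[[1,20],[5,15],[7,0],[36,20],[37,0],[39,4],[44,18],[45,4],[50,0]]
[[1,20],[5,15],[7,0],[35,4],[36,20],[37,4],[44,18],[45,4],[50,0]]
[[1,20],[5,15],[7,0],[35,4],[36,20],[37,4],[44,18],[45,4],[50,0]]
[[1,20],[5,15],[7,0],[12,6],[15,0],[35,4],[36,20],[37,4],[44,18],[45,4],[50,0]]
[[1,20],[5,15],[7,0],[12,6],[15,0],[27,10],[34,0],[35,4],[36,20],[37,4],[44,18],[45,4],[50,0]]
[[0,15],[1,20],[5,15],[7,0],[12,6],[15,0],[27,10],[34,0],[35,4],[36,20],[37,4],[44,18],[45,4],[50,0]]
[[0,15],[1,20],[5,15],[7,0],[12,6],[15,0],[27,10],[34,0],[35,4],[36,20],[37,19],[38,4],[44,18],[45,4],[50,0]]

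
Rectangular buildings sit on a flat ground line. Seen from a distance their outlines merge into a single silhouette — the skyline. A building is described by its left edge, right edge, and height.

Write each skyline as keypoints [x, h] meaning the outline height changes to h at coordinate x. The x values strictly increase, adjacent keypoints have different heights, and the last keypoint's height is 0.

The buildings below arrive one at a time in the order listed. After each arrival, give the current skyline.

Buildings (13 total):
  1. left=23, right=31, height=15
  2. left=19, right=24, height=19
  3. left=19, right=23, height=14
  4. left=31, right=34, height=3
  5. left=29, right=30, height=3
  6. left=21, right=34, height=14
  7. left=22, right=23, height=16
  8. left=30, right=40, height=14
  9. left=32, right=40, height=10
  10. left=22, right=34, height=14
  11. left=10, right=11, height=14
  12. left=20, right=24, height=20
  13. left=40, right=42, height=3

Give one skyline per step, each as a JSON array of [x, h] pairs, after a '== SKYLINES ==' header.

== SKYLINES ==
[[23,15],[31,0]]
[[19,19],[24,15],[31,0]]
[[19,19],[24,15],[31,0]]
[[19,19],[24,15],[31,3],[34,0]]
[[19,19],[24,15],[31,3],[34,0]]
[[19,19],[24,15],[31,14],[34,0]]
[[19,19],[24,15],[31,14],[34,0]]
[[19,19],[24,15],[31,14],[40,0]]
[[19,19],[24,15],[31,14],[40,0]]
[[19,19],[24,15],[31,14],[40,0]]
[[10,14],[11,0],[19,19],[24,15],[31,14],[40,0]]
[[10,14],[11,0],[19,19],[20,20],[24,15],[31,14],[40,0]]
[[10,14],[11,0],[19,19],[20,20],[24,15],[31,14],[40,3],[42,0]]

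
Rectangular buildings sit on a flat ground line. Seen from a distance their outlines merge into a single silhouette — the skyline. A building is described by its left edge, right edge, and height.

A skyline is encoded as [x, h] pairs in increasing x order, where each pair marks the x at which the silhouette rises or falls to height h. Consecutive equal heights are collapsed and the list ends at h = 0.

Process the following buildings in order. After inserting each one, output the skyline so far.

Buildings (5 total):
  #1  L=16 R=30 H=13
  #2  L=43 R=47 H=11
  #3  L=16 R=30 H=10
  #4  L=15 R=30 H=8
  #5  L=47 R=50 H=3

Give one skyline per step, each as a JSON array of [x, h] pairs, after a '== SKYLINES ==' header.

== SKYLINES ==
[[16,13],[30,0]]
[[16,13],[30,0],[43,11],[47,0]]
[[16,13],[30,0],[43,11],[47,0]]
[[15,8],[16,13],[30,0],[43,11],[47,0]]
[[15,8],[16,13],[30,0],[43,11],[47,3],[50,0]]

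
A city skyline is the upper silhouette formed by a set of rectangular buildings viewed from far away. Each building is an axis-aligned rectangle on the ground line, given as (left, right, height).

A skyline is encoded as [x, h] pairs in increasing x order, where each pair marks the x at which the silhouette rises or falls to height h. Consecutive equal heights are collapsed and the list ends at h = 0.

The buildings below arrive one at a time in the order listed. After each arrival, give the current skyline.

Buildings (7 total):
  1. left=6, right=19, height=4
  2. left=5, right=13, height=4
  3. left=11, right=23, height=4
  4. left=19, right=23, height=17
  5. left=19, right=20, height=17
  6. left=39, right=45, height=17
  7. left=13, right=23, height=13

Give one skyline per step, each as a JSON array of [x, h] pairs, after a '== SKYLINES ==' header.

== SKYLINES ==
[[6,4],[19,0]]
[[5,4],[19,0]]
[[5,4],[23,0]]
[[5,4],[19,17],[23,0]]
[[5,4],[19,17],[23,0]]
[[5,4],[19,17],[23,0],[39,17],[45,0]]
[[5,4],[13,13],[19,17],[23,0],[39,17],[45,0]]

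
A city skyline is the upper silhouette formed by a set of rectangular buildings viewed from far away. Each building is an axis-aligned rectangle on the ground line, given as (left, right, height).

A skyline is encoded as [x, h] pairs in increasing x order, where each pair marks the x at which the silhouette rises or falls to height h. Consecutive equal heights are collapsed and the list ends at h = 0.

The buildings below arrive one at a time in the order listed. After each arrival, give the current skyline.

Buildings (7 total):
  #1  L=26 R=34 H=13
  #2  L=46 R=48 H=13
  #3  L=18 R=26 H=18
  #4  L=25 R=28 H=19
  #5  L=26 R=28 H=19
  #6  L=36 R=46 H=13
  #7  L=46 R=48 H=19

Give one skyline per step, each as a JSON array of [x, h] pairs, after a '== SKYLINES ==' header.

== SKYLINES ==
[[26,13],[34,0]]
[[26,13],[34,0],[46,13],[48,0]]
[[18,18],[26,13],[34,0],[46,13],[48,0]]
[[18,18],[25,19],[28,13],[34,0],[46,13],[48,0]]
[[18,18],[25,19],[28,13],[34,0],[46,13],[48,0]]
[[18,18],[25,19],[28,13],[34,0],[36,13],[48,0]]
[[18,18],[25,19],[28,13],[34,0],[36,13],[46,19],[48,0]]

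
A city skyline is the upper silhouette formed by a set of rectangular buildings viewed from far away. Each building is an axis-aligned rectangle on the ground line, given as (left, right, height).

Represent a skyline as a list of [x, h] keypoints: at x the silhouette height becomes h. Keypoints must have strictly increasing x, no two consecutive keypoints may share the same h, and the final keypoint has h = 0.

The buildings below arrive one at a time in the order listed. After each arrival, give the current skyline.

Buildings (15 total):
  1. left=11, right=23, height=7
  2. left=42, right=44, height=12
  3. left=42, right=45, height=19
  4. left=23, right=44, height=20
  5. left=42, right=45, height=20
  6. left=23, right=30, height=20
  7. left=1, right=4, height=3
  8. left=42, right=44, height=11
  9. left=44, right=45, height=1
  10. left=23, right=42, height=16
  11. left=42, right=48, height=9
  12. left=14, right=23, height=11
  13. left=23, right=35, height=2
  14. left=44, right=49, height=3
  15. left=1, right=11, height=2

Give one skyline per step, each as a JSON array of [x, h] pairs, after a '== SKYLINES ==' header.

== SKYLINES ==
[[11,7],[23,0]]
[[11,7],[23,0],[42,12],[44,0]]
[[11,7],[23,0],[42,19],[45,0]]
[[11,7],[23,20],[44,19],[45,0]]
[[11,7],[23,20],[45,0]]
[[11,7],[23,20],[45,0]]
[[1,3],[4,0],[11,7],[23,20],[45,0]]
[[1,3],[4,0],[11,7],[23,20],[45,0]]
[[1,3],[4,0],[11,7],[23,20],[45,0]]
[[1,3],[4,0],[11,7],[23,20],[45,0]]
[[1,3],[4,0],[11,7],[23,20],[45,9],[48,0]]
[[1,3],[4,0],[11,7],[14,11],[23,20],[45,9],[48,0]]
[[1,3],[4,0],[11,7],[14,11],[23,20],[45,9],[48,0]]
[[1,3],[4,0],[11,7],[14,11],[23,20],[45,9],[48,3],[49,0]]
[[1,3],[4,2],[11,7],[14,11],[23,20],[45,9],[48,3],[49,0]]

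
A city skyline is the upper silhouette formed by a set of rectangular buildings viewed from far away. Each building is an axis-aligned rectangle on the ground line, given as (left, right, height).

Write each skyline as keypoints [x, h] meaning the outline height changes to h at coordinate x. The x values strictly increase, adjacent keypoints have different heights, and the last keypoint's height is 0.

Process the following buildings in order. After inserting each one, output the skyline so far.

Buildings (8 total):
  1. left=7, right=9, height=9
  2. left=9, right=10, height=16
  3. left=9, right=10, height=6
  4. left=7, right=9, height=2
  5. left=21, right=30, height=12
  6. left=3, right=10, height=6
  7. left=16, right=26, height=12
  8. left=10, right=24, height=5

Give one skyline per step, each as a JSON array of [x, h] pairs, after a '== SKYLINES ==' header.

== SKYLINES ==
[[7,9],[9,0]]
[[7,9],[9,16],[10,0]]
[[7,9],[9,16],[10,0]]
[[7,9],[9,16],[10,0]]
[[7,9],[9,16],[10,0],[21,12],[30,0]]
[[3,6],[7,9],[9,16],[10,0],[21,12],[30,0]]
[[3,6],[7,9],[9,16],[10,0],[16,12],[30,0]]
[[3,6],[7,9],[9,16],[10,5],[16,12],[30,0]]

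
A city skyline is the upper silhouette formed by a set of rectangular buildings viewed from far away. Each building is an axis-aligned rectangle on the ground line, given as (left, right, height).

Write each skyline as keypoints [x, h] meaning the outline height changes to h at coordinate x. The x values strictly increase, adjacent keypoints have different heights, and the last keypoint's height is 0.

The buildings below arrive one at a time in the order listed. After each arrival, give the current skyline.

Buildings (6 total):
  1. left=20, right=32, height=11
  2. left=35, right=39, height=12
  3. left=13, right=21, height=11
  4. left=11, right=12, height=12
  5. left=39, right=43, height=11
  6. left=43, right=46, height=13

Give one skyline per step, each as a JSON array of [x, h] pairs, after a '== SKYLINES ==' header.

== SKYLINES ==
[[20,11],[32,0]]
[[20,11],[32,0],[35,12],[39,0]]
[[13,11],[32,0],[35,12],[39,0]]
[[11,12],[12,0],[13,11],[32,0],[35,12],[39,0]]
[[11,12],[12,0],[13,11],[32,0],[35,12],[39,11],[43,0]]
[[11,12],[12,0],[13,11],[32,0],[35,12],[39,11],[43,13],[46,0]]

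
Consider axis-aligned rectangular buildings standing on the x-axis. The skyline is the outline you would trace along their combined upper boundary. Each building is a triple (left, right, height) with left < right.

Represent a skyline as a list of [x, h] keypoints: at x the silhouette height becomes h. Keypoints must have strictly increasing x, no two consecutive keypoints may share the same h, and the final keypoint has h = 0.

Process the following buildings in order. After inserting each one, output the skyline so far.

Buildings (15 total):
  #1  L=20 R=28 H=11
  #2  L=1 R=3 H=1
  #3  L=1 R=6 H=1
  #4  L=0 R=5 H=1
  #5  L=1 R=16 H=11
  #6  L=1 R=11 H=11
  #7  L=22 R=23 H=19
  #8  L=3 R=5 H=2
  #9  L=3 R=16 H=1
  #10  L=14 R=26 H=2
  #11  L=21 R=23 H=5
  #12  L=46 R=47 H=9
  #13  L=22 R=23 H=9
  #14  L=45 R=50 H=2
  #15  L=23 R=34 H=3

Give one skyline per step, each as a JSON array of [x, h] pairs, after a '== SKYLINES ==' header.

== SKYLINES ==
[[20,11],[28,0]]
[[1,1],[3,0],[20,11],[28,0]]
[[1,1],[6,0],[20,11],[28,0]]
[[0,1],[6,0],[20,11],[28,0]]
[[0,1],[1,11],[16,0],[20,11],[28,0]]
[[0,1],[1,11],[16,0],[20,11],[28,0]]
[[0,1],[1,11],[16,0],[20,11],[22,19],[23,11],[28,0]]
[[0,1],[1,11],[16,0],[20,11],[22,19],[23,11],[28,0]]
[[0,1],[1,11],[16,0],[20,11],[22,19],[23,11],[28,0]]
[[0,1],[1,11],[16,2],[20,11],[22,19],[23,11],[28,0]]
[[0,1],[1,11],[16,2],[20,11],[22,19],[23,11],[28,0]]
[[0,1],[1,11],[16,2],[20,11],[22,19],[23,11],[28,0],[46,9],[47,0]]
[[0,1],[1,11],[16,2],[20,11],[22,19],[23,11],[28,0],[46,9],[47,0]]
[[0,1],[1,11],[16,2],[20,11],[22,19],[23,11],[28,0],[45,2],[46,9],[47,2],[50,0]]
[[0,1],[1,11],[16,2],[20,11],[22,19],[23,11],[28,3],[34,0],[45,2],[46,9],[47,2],[50,0]]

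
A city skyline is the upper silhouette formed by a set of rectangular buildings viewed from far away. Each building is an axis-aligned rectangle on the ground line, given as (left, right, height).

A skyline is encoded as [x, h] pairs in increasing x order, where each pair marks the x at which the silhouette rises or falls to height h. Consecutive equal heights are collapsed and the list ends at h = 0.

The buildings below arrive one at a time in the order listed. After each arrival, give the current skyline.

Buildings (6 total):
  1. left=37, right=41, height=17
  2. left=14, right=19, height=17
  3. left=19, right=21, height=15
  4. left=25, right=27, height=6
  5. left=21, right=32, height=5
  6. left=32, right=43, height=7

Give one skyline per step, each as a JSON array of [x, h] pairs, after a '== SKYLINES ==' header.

== SKYLINES ==
[[37,17],[41,0]]
[[14,17],[19,0],[37,17],[41,0]]
[[14,17],[19,15],[21,0],[37,17],[41,0]]
[[14,17],[19,15],[21,0],[25,6],[27,0],[37,17],[41,0]]
[[14,17],[19,15],[21,5],[25,6],[27,5],[32,0],[37,17],[41,0]]
[[14,17],[19,15],[21,5],[25,6],[27,5],[32,7],[37,17],[41,7],[43,0]]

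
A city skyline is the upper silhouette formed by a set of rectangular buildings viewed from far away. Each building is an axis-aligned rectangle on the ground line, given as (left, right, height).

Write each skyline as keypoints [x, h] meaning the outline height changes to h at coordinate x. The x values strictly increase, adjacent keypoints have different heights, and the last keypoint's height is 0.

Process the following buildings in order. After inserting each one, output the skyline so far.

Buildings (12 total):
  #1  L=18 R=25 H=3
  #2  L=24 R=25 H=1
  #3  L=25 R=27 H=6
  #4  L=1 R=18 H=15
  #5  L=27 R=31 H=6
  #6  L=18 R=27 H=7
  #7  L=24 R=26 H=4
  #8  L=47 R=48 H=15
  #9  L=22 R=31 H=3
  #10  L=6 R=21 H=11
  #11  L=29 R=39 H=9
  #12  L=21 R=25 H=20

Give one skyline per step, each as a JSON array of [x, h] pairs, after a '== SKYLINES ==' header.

== SKYLINES ==
[[18,3],[25,0]]
[[18,3],[25,0]]
[[18,3],[25,6],[27,0]]
[[1,15],[18,3],[25,6],[27,0]]
[[1,15],[18,3],[25,6],[31,0]]
[[1,15],[18,7],[27,6],[31,0]]
[[1,15],[18,7],[27,6],[31,0]]
[[1,15],[18,7],[27,6],[31,0],[47,15],[48,0]]
[[1,15],[18,7],[27,6],[31,0],[47,15],[48,0]]
[[1,15],[18,11],[21,7],[27,6],[31,0],[47,15],[48,0]]
[[1,15],[18,11],[21,7],[27,6],[29,9],[39,0],[47,15],[48,0]]
[[1,15],[18,11],[21,20],[25,7],[27,6],[29,9],[39,0],[47,15],[48,0]]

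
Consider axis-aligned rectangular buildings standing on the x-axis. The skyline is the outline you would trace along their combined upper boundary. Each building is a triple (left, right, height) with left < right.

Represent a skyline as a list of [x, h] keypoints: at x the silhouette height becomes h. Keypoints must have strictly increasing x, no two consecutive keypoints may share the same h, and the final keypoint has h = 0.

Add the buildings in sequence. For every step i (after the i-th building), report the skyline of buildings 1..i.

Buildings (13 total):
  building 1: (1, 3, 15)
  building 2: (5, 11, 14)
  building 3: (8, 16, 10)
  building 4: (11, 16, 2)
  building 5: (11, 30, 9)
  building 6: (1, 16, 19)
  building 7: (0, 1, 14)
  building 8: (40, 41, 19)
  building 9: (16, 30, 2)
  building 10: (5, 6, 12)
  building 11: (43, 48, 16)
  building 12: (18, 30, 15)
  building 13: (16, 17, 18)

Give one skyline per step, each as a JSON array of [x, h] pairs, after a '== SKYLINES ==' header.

== SKYLINES ==
[[1,15],[3,0]]
[[1,15],[3,0],[5,14],[11,0]]
[[1,15],[3,0],[5,14],[11,10],[16,0]]
[[1,15],[3,0],[5,14],[11,10],[16,0]]
[[1,15],[3,0],[5,14],[11,10],[16,9],[30,0]]
[[1,19],[16,9],[30,0]]
[[0,14],[1,19],[16,9],[30,0]]
[[0,14],[1,19],[16,9],[30,0],[40,19],[41,0]]
[[0,14],[1,19],[16,9],[30,0],[40,19],[41,0]]
[[0,14],[1,19],[16,9],[30,0],[40,19],[41,0]]
[[0,14],[1,19],[16,9],[30,0],[40,19],[41,0],[43,16],[48,0]]
[[0,14],[1,19],[16,9],[18,15],[30,0],[40,19],[41,0],[43,16],[48,0]]
[[0,14],[1,19],[16,18],[17,9],[18,15],[30,0],[40,19],[41,0],[43,16],[48,0]]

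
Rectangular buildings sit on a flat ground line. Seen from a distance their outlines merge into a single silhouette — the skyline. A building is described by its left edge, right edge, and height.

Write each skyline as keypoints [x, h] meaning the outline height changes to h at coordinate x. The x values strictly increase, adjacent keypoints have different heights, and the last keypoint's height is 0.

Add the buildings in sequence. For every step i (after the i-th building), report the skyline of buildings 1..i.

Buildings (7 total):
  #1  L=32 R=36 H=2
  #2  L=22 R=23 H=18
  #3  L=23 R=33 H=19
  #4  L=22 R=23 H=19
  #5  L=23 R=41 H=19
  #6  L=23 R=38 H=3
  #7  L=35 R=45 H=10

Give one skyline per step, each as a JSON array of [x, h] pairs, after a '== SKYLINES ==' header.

== SKYLINES ==
[[32,2],[36,0]]
[[22,18],[23,0],[32,2],[36,0]]
[[22,18],[23,19],[33,2],[36,0]]
[[22,19],[33,2],[36,0]]
[[22,19],[41,0]]
[[22,19],[41,0]]
[[22,19],[41,10],[45,0]]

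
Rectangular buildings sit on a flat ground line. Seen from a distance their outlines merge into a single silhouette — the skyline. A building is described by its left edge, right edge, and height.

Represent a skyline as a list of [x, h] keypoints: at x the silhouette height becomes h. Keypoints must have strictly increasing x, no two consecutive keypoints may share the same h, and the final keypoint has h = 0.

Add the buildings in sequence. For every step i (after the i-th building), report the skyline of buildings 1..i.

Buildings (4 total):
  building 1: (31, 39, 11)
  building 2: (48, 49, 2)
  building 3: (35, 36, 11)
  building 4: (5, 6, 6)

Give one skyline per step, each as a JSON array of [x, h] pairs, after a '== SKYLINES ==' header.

== SKYLINES ==
[[31,11],[39,0]]
[[31,11],[39,0],[48,2],[49,0]]
[[31,11],[39,0],[48,2],[49,0]]
[[5,6],[6,0],[31,11],[39,0],[48,2],[49,0]]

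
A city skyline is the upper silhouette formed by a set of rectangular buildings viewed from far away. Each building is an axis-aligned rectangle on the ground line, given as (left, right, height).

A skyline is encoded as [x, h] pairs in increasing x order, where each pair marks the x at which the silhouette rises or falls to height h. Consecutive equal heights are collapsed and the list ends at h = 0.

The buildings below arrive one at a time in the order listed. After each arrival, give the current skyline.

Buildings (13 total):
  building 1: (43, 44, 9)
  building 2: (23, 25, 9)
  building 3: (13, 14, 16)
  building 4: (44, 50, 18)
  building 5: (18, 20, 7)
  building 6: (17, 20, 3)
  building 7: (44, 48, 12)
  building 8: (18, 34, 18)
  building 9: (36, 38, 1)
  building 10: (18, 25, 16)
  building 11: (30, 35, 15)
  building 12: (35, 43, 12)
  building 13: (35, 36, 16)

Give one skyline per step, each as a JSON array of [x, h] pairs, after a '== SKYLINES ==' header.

== SKYLINES ==
[[43,9],[44,0]]
[[23,9],[25,0],[43,9],[44,0]]
[[13,16],[14,0],[23,9],[25,0],[43,9],[44,0]]
[[13,16],[14,0],[23,9],[25,0],[43,9],[44,18],[50,0]]
[[13,16],[14,0],[18,7],[20,0],[23,9],[25,0],[43,9],[44,18],[50,0]]
[[13,16],[14,0],[17,3],[18,7],[20,0],[23,9],[25,0],[43,9],[44,18],[50,0]]
[[13,16],[14,0],[17,3],[18,7],[20,0],[23,9],[25,0],[43,9],[44,18],[50,0]]
[[13,16],[14,0],[17,3],[18,18],[34,0],[43,9],[44,18],[50,0]]
[[13,16],[14,0],[17,3],[18,18],[34,0],[36,1],[38,0],[43,9],[44,18],[50,0]]
[[13,16],[14,0],[17,3],[18,18],[34,0],[36,1],[38,0],[43,9],[44,18],[50,0]]
[[13,16],[14,0],[17,3],[18,18],[34,15],[35,0],[36,1],[38,0],[43,9],[44,18],[50,0]]
[[13,16],[14,0],[17,3],[18,18],[34,15],[35,12],[43,9],[44,18],[50,0]]
[[13,16],[14,0],[17,3],[18,18],[34,15],[35,16],[36,12],[43,9],[44,18],[50,0]]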